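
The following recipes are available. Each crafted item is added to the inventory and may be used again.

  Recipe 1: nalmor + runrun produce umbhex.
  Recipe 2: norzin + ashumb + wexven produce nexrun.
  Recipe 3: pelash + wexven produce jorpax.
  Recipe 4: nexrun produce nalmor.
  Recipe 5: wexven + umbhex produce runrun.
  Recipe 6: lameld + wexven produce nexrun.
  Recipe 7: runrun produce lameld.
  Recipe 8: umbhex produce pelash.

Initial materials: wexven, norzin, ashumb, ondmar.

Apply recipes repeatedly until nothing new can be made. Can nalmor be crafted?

Yes

norzin + ashumb + wexven → nexrun (Recipe 2).
nexrun → nalmor (Recipe 4).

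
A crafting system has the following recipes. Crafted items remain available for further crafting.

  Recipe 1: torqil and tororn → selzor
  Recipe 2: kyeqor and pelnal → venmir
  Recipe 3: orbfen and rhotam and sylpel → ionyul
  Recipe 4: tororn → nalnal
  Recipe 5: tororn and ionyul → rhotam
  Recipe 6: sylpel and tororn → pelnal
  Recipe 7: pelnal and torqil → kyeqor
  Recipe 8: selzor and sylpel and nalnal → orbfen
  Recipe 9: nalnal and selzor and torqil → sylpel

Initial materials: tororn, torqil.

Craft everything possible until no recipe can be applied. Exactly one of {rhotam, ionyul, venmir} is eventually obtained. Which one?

torqil and tororn → selzor (Recipe 1).
Using Recipe 4, tororn makes nalnal.
nalnal and selzor and torqil → sylpel (Recipe 9).
Using Recipe 6, sylpel and tororn make pelnal.
pelnal and torqil → kyeqor (Recipe 7).
kyeqor and pelnal → venmir (Recipe 2).
rhotam would need tororn and ionyul (Recipe 5), but ionyul is never obtained. ionyul would need orbfen, rhotam, and sylpel (Recipe 3), but rhotam is never obtained.

venmir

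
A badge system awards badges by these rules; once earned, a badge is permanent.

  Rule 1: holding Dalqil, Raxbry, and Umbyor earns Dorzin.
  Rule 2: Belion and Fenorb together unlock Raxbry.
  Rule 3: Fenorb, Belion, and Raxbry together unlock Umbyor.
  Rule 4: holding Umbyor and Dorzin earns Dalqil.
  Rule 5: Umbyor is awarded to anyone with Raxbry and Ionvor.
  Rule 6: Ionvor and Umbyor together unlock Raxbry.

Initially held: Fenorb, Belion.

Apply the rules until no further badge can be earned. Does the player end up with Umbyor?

With Belion and Fenorb, Raxbry is earned (Rule 2).
With Fenorb, Belion, and Raxbry, Umbyor is earned (Rule 3).

Yes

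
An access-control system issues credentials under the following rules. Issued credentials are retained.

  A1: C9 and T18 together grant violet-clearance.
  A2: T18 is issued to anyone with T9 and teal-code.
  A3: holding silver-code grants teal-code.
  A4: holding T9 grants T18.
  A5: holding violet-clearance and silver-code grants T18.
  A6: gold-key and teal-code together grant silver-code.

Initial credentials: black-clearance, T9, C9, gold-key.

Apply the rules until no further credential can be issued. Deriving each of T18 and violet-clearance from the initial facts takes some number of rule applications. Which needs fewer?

T18

T18: Holding T9 grants T18 (A4). [1 rule application]
violet-clearance: Holding T9 grants T18 (A4). Holding C9 and T18 grants violet-clearance (A1). [2 rule applications]
T18 needs fewer.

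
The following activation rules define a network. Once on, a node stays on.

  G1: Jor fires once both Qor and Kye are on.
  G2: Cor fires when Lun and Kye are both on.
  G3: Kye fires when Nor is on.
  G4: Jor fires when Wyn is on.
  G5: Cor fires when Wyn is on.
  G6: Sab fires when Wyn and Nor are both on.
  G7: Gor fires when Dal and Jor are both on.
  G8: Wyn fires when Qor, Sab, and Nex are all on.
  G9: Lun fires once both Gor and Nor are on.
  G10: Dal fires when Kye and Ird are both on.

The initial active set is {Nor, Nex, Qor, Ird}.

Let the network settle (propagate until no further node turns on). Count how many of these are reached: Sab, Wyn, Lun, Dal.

2

G3: Nor on → Kye on.
Qor and Kye are on, so Jor fires (G1).
Kye and Ird are on, so Dal fires (G10).
G7: Dal and Jor on → Gor on.
Gor and Nor are on, so Lun fires (G9).
Sab would need Wyn and Nor (G6), but Wyn never turns on.
Wyn would need Qor, Sab, and Nex (G8), but Sab never turns on.
Lun: reached.
Dal: reached.
Reached: Lun and Dal — 2 of the 4.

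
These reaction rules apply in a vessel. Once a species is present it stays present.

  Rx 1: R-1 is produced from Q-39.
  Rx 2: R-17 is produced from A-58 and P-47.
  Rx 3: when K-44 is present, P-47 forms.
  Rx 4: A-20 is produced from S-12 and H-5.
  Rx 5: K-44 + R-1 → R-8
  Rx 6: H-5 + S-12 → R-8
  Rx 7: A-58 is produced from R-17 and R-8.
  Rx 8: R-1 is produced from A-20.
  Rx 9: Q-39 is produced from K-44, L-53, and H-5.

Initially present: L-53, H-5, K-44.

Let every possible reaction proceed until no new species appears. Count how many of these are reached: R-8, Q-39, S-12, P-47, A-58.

K-44, L-53, and H-5 present → Q-39 forms (Rx 9).
K-44 present → P-47 forms (Rx 3).
Q-39 present → R-1 forms (Rx 1).
K-44 and R-1 present → R-8 forms (Rx 5).
R-8: reached.
Q-39: reached.
No rule produces S-12, and it is not given.
P-47: reached.
A-58 would need R-17 and R-8 (Rx 7), but R-17 never forms.
Reached: R-8, Q-39, and P-47 — 3 of the 5.

3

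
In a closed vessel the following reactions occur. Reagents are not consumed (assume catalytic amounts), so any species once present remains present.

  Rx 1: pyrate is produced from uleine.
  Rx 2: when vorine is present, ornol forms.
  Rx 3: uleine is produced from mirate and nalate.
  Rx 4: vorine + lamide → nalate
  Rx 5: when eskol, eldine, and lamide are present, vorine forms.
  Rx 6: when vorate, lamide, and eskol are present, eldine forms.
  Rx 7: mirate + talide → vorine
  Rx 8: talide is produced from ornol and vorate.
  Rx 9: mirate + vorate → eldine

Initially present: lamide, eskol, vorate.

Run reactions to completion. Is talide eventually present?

vorate, lamide, and eskol present → eldine forms (Rx 6).
eskol, eldine, and lamide present → vorine forms (Rx 5).
vorine present → ornol forms (Rx 2).
ornol and vorate present → talide forms (Rx 8).

Yes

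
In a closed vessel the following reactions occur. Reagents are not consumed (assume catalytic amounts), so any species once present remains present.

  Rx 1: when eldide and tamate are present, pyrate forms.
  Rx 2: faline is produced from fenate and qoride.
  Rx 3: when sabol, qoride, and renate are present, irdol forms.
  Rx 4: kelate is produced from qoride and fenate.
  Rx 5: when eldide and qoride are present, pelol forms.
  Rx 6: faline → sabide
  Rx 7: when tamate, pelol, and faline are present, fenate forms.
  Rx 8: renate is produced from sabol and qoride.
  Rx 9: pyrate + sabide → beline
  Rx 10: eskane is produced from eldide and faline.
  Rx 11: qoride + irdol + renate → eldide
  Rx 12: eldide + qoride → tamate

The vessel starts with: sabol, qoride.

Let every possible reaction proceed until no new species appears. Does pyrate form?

Yes

sabol and qoride present → renate forms (Rx 8).
sabol, qoride, and renate present → irdol forms (Rx 3).
qoride, irdol, and renate present → eldide forms (Rx 11).
eldide and qoride present → tamate forms (Rx 12).
eldide and tamate present → pyrate forms (Rx 1).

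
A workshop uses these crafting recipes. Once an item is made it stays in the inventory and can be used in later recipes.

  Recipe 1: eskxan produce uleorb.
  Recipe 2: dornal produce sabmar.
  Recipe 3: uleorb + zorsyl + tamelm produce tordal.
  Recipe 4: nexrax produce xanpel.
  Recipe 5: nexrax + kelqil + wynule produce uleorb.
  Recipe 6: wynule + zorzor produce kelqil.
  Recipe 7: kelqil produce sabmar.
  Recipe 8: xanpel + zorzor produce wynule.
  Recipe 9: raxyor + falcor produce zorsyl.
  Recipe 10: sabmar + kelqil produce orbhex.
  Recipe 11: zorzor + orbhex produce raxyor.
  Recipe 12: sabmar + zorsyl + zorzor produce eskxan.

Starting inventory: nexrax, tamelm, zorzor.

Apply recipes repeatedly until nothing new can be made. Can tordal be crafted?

tordal would need uleorb, zorsyl, and tamelm (Recipe 3), but zorsyl is never obtained.

No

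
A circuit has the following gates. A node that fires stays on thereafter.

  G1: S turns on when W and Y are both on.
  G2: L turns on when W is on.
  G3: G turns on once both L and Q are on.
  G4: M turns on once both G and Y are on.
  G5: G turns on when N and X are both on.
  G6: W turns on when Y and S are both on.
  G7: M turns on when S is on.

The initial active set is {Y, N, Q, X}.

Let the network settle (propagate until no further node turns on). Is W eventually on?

W would need Y and S (G6), but S never turns on.

No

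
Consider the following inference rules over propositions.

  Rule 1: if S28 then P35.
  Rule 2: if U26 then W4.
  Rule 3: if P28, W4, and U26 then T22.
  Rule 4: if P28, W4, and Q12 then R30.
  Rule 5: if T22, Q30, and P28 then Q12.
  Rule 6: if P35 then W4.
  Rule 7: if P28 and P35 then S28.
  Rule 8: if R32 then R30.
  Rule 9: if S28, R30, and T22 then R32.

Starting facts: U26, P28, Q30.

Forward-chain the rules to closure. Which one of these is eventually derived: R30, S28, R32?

R30

From U26, Rule 2 gives W4.
P28, W4, and U26 hold, so T22 follows (Rule 3).
T22, Q30, and P28 hold, so Q12 follows (Rule 5).
From P28, W4, and Q12, Rule 4 gives R30.
S28 would need P28 and P35 (Rule 7), but P35 is never established. R32 would need S28, R30, and T22 (Rule 9), but S28 is never established.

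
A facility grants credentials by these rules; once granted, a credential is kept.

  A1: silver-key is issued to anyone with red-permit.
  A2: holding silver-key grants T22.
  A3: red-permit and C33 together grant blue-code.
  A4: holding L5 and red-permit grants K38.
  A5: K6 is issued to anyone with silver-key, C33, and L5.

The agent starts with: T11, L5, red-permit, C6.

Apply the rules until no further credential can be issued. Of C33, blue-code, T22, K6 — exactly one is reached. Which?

Holding red-permit grants silver-key (A1).
Holding silver-key grants T22 (A2).
No rule produces C33, and it is not given. K6 would need silver-key, C33, and L5 (A5), but C33 is never granted. blue-code would need red-permit and C33 (A3), but C33 is never granted.

T22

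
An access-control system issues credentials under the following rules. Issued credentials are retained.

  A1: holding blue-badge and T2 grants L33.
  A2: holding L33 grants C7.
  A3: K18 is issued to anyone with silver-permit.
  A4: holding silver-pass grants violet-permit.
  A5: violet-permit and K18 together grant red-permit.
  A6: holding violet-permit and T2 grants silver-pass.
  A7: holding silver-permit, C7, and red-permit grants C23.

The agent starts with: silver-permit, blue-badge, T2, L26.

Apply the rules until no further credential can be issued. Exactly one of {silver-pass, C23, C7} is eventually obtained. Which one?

Holding blue-badge and T2 grants L33 (A1).
Holding L33 grants C7 (A2).
C23 would need silver-permit, C7, and red-permit (A7), but red-permit is never granted. silver-pass would need violet-permit and T2 (A6), but violet-permit is never granted.

C7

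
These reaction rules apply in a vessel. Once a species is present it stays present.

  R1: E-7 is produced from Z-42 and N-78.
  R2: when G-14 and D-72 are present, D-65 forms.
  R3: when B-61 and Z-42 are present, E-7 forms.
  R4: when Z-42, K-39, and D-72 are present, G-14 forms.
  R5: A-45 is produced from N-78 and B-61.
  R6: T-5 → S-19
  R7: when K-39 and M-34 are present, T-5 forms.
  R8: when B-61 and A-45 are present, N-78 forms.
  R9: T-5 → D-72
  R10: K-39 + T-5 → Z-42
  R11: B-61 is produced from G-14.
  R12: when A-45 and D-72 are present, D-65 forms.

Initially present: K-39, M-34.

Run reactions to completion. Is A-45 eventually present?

No

A-45 would need N-78 and B-61 (R5), but N-78 never forms.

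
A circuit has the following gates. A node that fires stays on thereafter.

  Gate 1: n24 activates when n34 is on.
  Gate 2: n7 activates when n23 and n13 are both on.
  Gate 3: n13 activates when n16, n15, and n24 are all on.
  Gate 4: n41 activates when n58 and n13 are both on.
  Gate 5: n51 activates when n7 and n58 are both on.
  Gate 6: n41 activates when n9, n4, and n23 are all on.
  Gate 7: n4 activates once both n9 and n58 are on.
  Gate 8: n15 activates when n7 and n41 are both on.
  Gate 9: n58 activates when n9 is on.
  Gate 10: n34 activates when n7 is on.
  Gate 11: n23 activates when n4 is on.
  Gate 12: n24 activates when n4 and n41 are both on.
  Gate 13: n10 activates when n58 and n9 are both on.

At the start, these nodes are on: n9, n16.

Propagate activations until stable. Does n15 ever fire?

n15 would need n7 and n41 (Gate 8), but n7 never turns on.

No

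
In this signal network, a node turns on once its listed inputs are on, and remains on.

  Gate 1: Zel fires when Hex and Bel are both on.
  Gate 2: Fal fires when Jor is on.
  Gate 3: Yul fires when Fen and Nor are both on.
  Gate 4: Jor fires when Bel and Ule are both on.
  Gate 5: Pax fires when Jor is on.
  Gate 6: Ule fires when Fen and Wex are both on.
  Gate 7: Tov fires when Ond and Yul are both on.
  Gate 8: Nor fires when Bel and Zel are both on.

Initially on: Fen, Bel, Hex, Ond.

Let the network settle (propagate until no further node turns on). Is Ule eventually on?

Ule would need Fen and Wex (Gate 6), but Wex never turns on.

No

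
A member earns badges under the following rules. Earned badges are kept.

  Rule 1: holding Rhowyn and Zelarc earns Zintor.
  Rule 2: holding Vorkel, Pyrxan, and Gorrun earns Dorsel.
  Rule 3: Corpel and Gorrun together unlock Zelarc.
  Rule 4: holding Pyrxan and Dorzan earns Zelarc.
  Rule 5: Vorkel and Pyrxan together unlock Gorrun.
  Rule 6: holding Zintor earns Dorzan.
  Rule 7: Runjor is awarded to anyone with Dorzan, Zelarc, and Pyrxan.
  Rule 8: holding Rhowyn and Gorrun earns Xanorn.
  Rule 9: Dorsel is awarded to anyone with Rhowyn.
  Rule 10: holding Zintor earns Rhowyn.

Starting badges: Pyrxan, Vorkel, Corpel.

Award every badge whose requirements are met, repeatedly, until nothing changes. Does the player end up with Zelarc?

Yes

With Vorkel and Pyrxan, Gorrun is earned (Rule 5).
With Corpel and Gorrun, Zelarc is earned (Rule 3).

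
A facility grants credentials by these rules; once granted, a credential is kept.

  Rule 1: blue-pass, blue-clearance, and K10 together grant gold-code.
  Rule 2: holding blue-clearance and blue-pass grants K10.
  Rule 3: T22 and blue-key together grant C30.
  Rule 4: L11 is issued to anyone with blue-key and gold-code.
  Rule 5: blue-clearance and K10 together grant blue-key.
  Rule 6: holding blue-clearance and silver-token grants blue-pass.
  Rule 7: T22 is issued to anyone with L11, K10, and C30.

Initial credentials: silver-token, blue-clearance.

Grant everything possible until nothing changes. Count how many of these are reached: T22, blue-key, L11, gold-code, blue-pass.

Holding blue-clearance and silver-token grants blue-pass (Rule 6).
Holding blue-clearance and blue-pass grants K10 (Rule 2).
Holding blue-clearance and K10 grants blue-key (Rule 5).
Holding blue-pass, blue-clearance, and K10 grants gold-code (Rule 1).
Holding blue-key and gold-code grants L11 (Rule 4).
T22 would need L11, K10, and C30 (Rule 7), but C30 is never granted.
blue-key: reached.
L11: reached.
gold-code: reached.
blue-pass: reached.
Reached: blue-key, L11, gold-code, and blue-pass — 4 of the 5.

4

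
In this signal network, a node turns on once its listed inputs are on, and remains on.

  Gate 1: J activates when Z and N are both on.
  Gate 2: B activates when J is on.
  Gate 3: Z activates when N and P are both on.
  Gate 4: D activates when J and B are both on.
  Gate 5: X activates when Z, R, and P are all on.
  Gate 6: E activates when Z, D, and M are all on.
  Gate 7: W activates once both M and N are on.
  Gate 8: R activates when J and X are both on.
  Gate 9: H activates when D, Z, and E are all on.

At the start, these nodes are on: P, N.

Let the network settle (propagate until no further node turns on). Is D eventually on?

Yes

Gate 3: N and P on → Z on.
Z and N are on, so J activates (Gate 1).
Gate 2: J on → B on.
J and B are on, so D activates (Gate 4).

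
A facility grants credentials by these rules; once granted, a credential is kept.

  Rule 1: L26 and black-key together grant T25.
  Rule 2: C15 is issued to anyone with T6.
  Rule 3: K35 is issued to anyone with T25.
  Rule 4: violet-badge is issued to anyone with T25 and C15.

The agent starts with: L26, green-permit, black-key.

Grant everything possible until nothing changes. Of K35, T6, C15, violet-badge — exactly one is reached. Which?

K35

Holding L26 and black-key grants T25 (Rule 1).
Holding T25 grants K35 (Rule 3).
C15 would need T6 (Rule 2), but T6 is never granted. No rule produces T6, and it is not given. violet-badge would need T25 and C15 (Rule 4), but C15 is never granted.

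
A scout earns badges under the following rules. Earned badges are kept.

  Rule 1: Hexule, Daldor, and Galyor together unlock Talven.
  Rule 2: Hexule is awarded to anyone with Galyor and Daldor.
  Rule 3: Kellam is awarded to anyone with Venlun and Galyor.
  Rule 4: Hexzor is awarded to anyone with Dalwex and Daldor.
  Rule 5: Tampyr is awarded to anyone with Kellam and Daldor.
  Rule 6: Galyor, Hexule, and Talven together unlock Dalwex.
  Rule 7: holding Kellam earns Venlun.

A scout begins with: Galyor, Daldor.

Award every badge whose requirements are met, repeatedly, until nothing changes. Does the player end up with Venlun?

No

Venlun would need Kellam (Rule 7), but Kellam is never earned.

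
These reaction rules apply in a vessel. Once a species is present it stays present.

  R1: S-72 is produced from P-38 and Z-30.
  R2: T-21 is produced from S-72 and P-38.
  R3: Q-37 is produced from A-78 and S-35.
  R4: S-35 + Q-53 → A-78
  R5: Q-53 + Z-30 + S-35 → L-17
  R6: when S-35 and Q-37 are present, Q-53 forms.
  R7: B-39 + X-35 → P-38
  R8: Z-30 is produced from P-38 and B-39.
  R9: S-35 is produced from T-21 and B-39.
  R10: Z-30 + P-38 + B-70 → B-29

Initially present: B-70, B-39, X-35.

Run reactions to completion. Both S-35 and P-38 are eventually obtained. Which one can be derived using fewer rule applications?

P-38: B-39 and X-35 present → P-38 forms (R7). [1 rule application]
S-35: B-39 and X-35 present → P-38 forms (R7). P-38 and B-39 present → Z-30 forms (R8). P-38 and Z-30 present → S-72 forms (R1). S-72 and P-38 present → T-21 forms (R2). T-21 and B-39 present → S-35 forms (R9). [5 rule applications]
P-38 needs fewer.

P-38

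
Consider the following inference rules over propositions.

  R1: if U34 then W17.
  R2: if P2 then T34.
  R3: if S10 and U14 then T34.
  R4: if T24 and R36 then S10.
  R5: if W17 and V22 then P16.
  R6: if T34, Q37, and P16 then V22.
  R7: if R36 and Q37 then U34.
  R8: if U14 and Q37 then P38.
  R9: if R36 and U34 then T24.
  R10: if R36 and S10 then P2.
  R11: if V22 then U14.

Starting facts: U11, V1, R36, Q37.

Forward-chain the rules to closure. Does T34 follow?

From R36 and Q37, R7 gives U34.
From R36 and U34, R9 gives T24.
T24 and R36 hold, so S10 follows (R4).
R36 and S10 hold, so P2 follows (R10).
From P2, R2 gives T34.

Yes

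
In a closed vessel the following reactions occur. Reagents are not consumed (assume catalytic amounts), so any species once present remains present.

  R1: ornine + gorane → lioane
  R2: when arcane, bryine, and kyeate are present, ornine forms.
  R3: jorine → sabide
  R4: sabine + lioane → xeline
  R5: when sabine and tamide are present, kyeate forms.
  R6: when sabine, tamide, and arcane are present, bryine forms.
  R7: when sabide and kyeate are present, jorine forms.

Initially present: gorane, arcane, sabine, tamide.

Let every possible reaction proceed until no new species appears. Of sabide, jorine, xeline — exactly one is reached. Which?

xeline

sabine and tamide present → kyeate forms (R5).
sabine, tamide, and arcane present → bryine forms (R6).
arcane, bryine, and kyeate present → ornine forms (R2).
ornine and gorane present → lioane forms (R1).
sabine and lioane present → xeline forms (R4).
jorine would need sabide and kyeate (R7), but sabide never forms. sabide would need jorine (R3), but jorine never forms.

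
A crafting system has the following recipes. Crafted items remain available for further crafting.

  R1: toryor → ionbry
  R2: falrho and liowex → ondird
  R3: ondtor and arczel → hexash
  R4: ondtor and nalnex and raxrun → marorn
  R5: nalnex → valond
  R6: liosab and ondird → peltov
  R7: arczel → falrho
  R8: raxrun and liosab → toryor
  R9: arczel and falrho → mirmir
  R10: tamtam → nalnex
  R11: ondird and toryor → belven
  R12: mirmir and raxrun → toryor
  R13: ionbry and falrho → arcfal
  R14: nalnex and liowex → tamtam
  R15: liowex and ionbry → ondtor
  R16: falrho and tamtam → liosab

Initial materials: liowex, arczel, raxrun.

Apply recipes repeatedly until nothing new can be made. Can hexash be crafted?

Using R7, arczel makes falrho.
Using R9, arczel and falrho make mirmir.
mirmir and raxrun → toryor (R12).
toryor → ionbry (R1).
liowex and ionbry → ondtor (R15).
ondtor and arczel → hexash (R3).

Yes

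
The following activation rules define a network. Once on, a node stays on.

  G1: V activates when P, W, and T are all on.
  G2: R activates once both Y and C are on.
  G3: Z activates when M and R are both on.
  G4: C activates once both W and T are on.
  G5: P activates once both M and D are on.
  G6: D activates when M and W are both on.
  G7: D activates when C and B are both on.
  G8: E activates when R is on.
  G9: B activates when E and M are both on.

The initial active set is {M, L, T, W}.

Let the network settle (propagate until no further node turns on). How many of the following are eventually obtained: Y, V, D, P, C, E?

4

G4: W and T on → C on.
M and W are on, so D activates (G6).
M and D are on, so P activates (G5).
G1: P, W, and T on → V on.
No rule produces Y, and it is not given.
V: reached.
D: reached.
P: reached.
C: reached.
E would need R (G8), but R never turns on.
Reached: V, D, P, and C — 4 of the 6.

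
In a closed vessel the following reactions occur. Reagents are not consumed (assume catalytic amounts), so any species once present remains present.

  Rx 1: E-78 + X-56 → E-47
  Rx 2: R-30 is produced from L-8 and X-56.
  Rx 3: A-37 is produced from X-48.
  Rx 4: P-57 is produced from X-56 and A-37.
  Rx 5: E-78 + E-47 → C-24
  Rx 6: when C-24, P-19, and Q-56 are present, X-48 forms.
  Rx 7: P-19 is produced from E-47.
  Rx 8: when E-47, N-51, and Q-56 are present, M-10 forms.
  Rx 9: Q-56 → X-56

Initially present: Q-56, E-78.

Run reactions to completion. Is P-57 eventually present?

Q-56 present → X-56 forms (Rx 9).
E-78 and X-56 present → E-47 forms (Rx 1).
E-78 and E-47 present → C-24 forms (Rx 5).
E-47 present → P-19 forms (Rx 7).
C-24, P-19, and Q-56 present → X-48 forms (Rx 6).
X-48 present → A-37 forms (Rx 3).
X-56 and A-37 present → P-57 forms (Rx 4).

Yes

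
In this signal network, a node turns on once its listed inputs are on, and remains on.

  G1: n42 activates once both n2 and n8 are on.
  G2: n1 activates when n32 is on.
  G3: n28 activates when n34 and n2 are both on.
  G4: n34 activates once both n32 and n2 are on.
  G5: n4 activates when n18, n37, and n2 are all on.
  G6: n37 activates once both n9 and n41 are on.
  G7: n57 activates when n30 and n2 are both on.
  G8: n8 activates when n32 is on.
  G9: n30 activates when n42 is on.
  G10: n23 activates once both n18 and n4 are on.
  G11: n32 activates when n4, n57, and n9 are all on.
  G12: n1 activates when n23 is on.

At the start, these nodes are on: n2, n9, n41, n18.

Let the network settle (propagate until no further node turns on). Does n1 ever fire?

G6: n9 and n41 on → n37 on.
G5: n18, n37, and n2 on → n4 on.
G10: n18 and n4 on → n23 on.
G12: n23 on → n1 on.

Yes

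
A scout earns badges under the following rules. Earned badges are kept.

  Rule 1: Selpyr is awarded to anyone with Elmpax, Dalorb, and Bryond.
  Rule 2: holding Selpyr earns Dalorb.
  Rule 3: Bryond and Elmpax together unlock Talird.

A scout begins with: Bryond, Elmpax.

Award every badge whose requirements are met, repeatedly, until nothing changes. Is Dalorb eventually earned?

No

Dalorb would need Selpyr (Rule 2), but Selpyr is never earned.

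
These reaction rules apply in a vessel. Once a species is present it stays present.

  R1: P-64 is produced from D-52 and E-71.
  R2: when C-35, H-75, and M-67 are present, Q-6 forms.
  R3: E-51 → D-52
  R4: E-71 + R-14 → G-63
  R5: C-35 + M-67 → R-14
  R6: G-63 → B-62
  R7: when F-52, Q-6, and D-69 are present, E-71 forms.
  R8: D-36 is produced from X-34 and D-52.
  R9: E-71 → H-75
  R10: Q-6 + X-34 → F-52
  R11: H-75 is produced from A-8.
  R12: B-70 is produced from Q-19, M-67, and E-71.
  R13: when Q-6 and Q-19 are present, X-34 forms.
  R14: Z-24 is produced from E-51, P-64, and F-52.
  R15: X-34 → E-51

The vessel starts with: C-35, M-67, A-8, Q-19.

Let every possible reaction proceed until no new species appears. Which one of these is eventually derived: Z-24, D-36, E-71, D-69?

A-8 present → H-75 forms (R11).
C-35, H-75, and M-67 present → Q-6 forms (R2).
Q-6 and Q-19 present → X-34 forms (R13).
X-34 present → E-51 forms (R15).
E-51 present → D-52 forms (R3).
X-34 and D-52 present → D-36 forms (R8).
Z-24 would need E-51, P-64, and F-52 (R14), but P-64 never forms. No rule produces D-69, and it is not given. E-71 would need F-52, Q-6, and D-69 (R7), but D-69 never forms.

D-36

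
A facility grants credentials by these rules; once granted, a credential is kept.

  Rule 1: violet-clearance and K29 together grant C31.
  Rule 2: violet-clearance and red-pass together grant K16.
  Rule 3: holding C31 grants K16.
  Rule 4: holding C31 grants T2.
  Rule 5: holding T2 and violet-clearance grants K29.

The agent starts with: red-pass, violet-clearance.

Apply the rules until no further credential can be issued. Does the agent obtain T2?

T2 would need C31 (Rule 4), but C31 is never granted.

No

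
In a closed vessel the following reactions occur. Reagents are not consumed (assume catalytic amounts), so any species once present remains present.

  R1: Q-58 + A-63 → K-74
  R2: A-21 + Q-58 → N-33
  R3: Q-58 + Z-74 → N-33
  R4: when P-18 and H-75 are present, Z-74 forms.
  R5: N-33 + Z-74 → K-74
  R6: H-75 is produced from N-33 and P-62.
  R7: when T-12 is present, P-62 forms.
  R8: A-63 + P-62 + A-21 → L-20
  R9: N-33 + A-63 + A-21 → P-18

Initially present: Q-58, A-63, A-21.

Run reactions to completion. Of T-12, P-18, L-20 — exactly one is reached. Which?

P-18

A-21 and Q-58 present → N-33 forms (R2).
N-33, A-63, and A-21 present → P-18 forms (R9).
L-20 would need A-63, P-62, and A-21 (R8), but P-62 never forms. No rule produces T-12, and it is not given.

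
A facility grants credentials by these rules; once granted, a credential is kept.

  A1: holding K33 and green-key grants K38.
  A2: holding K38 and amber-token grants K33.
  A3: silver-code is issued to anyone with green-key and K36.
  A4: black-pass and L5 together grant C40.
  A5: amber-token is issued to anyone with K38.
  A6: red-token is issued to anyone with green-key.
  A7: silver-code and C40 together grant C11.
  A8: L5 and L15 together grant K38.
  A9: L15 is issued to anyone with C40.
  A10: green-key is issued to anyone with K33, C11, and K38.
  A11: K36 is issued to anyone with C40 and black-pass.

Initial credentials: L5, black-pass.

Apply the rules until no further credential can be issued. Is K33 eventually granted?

Holding black-pass and L5 grants C40 (A4).
Holding C40 grants L15 (A9).
Holding L5 and L15 grants K38 (A8).
Holding K38 grants amber-token (A5).
Holding K38 and amber-token grants K33 (A2).

Yes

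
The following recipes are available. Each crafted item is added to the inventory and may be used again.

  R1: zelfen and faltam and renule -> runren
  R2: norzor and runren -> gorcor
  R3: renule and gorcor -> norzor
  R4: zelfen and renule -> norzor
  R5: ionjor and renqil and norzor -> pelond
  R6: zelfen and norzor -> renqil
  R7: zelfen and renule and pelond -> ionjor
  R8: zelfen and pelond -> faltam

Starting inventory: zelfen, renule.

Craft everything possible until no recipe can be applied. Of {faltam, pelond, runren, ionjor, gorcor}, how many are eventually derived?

faltam would need zelfen and pelond (R8), but pelond is never obtained.
pelond would need ionjor, renqil, and norzor (R5), but ionjor is never obtained.
runren would need zelfen, faltam, and renule (R1), but faltam is never obtained.
ionjor would need zelfen, renule, and pelond (R7), but pelond is never obtained.
gorcor would need norzor and runren (R2), but runren is never obtained.
None of the 5 are reached.

0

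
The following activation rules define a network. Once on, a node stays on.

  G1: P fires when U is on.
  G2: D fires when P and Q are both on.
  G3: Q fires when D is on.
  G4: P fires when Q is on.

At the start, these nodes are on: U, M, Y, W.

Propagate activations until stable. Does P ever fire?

U is on, so P fires (G1).

Yes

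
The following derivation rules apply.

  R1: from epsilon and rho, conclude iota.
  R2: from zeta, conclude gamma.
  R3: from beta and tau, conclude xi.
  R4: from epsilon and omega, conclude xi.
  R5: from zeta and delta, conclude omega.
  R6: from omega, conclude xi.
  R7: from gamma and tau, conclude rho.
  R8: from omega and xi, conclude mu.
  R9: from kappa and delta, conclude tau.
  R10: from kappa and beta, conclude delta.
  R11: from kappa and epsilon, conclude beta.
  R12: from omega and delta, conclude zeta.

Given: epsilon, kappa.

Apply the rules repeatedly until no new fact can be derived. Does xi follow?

Yes

From kappa and epsilon, R11 gives beta.
kappa and beta hold, so delta follows (R10).
kappa and delta hold, so tau follows (R9).
From beta and tau, R3 gives xi.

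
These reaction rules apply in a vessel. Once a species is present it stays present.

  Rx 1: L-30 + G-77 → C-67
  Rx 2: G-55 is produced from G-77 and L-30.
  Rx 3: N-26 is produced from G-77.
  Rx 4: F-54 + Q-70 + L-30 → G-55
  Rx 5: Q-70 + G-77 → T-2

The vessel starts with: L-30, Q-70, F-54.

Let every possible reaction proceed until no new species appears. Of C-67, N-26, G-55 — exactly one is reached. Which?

F-54, Q-70, and L-30 present → G-55 forms (Rx 4).
C-67 would need L-30 and G-77 (Rx 1), but G-77 never forms. N-26 would need G-77 (Rx 3), but G-77 never forms.

G-55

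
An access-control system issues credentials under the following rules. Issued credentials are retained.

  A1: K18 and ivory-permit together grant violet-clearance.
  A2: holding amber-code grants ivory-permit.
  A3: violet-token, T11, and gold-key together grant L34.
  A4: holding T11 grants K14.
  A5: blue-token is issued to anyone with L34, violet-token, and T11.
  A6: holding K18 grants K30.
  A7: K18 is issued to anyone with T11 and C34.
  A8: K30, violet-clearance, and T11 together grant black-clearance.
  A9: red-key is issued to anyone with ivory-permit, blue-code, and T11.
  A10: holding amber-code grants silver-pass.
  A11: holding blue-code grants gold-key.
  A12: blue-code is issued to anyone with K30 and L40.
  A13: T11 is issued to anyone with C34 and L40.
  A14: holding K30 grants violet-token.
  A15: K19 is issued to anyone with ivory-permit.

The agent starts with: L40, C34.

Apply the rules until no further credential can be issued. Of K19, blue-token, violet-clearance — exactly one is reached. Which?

blue-token

Holding C34 and L40 grants T11 (A13).
Holding T11 and C34 grants K18 (A7).
Holding K18 grants K30 (A6).
Holding K30 and L40 grants blue-code (A12).
Holding K30 grants violet-token (A14).
Holding blue-code grants gold-key (A11).
Holding violet-token, T11, and gold-key grants L34 (A3).
Holding L34, violet-token, and T11 grants blue-token (A5).
violet-clearance would need K18 and ivory-permit (A1), but ivory-permit is never granted. K19 would need ivory-permit (A15), but ivory-permit is never granted.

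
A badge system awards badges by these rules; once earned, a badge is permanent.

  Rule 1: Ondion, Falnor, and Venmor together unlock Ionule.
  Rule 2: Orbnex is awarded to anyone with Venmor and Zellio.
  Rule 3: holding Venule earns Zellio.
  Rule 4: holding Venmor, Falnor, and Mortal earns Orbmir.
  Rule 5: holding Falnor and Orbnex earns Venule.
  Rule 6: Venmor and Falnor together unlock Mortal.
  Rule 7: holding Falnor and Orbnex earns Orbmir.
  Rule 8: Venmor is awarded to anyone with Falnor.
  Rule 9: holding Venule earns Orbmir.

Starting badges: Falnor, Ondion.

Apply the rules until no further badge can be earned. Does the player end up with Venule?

No

Venule would need Falnor and Orbnex (Rule 5), but Orbnex is never earned.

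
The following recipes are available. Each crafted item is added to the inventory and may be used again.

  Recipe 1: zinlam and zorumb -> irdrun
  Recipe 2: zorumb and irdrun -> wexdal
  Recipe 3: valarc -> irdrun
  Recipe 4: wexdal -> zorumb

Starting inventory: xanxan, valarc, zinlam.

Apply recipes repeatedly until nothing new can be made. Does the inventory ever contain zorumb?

zorumb would need wexdal (Recipe 4), but wexdal is never obtained.

No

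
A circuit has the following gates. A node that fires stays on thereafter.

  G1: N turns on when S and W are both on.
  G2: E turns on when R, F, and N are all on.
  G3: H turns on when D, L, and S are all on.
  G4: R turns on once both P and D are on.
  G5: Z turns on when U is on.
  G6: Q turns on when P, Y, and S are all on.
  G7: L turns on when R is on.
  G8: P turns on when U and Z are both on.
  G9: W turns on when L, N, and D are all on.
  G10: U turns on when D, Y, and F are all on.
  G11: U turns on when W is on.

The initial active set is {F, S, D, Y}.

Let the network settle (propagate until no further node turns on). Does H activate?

D, Y, and F are on, so U turns on (G10).
U is on, so Z turns on (G5).
U and Z are on, so P turns on (G8).
G4: P and D on → R on.
R is on, so L turns on (G7).
D, L, and S are on, so H turns on (G3).

Yes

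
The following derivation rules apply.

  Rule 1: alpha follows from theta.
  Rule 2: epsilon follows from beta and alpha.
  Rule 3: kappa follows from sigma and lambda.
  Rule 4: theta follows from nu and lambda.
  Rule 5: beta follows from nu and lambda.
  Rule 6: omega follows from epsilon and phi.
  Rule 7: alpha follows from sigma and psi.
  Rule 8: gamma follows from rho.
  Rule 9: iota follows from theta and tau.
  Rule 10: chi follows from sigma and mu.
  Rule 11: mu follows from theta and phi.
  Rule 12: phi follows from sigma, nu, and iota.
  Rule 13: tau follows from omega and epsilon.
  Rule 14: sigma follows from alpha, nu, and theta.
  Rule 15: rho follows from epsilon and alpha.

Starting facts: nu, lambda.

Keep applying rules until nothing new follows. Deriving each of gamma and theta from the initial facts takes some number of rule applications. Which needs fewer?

theta: nu and lambda hold, so theta follows (Rule 4). [1 rule application]
gamma: nu and lambda hold, so beta follows (Rule 5). nu and lambda hold, so theta follows (Rule 4). theta holds, so alpha follows (Rule 1). From beta and alpha, Rule 2 gives epsilon. From epsilon and alpha, Rule 15 gives rho. From rho, Rule 8 gives gamma. [6 rule applications]
theta needs fewer.

theta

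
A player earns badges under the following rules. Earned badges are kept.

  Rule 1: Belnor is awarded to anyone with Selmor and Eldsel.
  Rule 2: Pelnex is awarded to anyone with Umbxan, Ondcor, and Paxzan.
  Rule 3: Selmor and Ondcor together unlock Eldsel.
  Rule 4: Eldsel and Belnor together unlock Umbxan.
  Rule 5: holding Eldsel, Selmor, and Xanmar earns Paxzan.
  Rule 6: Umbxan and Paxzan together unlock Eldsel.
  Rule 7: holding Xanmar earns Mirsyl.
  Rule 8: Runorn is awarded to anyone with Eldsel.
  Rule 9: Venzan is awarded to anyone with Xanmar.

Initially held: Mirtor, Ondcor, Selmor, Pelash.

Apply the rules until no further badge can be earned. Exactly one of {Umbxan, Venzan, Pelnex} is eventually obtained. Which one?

Umbxan

With Selmor and Ondcor, Eldsel is earned (Rule 3).
With Selmor and Eldsel, Belnor is earned (Rule 1).
With Eldsel and Belnor, Umbxan is earned (Rule 4).
Pelnex would need Umbxan, Ondcor, and Paxzan (Rule 2), but Paxzan is never earned. Venzan would need Xanmar (Rule 9), but Xanmar is never earned.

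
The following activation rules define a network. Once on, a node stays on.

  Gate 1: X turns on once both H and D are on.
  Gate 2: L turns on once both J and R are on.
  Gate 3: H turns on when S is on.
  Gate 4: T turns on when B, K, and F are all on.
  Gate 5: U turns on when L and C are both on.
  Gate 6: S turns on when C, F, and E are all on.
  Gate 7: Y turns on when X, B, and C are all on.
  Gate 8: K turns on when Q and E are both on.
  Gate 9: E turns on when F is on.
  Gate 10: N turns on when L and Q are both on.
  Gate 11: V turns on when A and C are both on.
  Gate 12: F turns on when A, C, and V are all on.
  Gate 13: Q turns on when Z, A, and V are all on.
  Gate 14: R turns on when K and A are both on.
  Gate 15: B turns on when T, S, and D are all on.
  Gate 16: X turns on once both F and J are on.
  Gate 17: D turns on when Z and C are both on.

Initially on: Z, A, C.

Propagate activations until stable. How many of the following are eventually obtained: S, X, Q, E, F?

A and C are on, so V turns on (Gate 11).
Z and C are on, so D turns on (Gate 17).
Gate 12: A, C, and V on → F on.
Gate 13: Z, A, and V on → Q on.
F is on, so E turns on (Gate 9).
Gate 6: C, F, and E on → S on.
S is on, so H turns on (Gate 3).
H and D are on, so X turns on (Gate 1).
S: reached.
X: reached.
Q: reached.
E: reached.
F: reached.
All 5 are reached.

5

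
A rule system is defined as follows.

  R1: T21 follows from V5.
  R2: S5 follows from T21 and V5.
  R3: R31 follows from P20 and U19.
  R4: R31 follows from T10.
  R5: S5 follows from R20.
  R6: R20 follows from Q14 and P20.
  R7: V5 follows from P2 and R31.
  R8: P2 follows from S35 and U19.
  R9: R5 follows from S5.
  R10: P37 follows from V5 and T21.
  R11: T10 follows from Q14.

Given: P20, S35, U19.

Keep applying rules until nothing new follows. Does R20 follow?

No

R20 would need Q14 and P20 (R6), but Q14 is never established.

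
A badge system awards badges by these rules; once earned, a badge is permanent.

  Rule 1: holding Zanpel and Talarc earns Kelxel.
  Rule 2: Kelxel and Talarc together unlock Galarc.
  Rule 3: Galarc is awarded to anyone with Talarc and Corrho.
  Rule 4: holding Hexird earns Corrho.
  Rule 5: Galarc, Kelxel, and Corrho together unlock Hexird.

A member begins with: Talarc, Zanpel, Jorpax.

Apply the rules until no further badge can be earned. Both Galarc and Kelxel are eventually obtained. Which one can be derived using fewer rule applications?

Kelxel

Kelxel: With Zanpel and Talarc, Kelxel is earned (Rule 1). [1 rule application]
Galarc: With Zanpel and Talarc, Kelxel is earned (Rule 1). With Kelxel and Talarc, Galarc is earned (Rule 2). [2 rule applications]
Kelxel needs fewer.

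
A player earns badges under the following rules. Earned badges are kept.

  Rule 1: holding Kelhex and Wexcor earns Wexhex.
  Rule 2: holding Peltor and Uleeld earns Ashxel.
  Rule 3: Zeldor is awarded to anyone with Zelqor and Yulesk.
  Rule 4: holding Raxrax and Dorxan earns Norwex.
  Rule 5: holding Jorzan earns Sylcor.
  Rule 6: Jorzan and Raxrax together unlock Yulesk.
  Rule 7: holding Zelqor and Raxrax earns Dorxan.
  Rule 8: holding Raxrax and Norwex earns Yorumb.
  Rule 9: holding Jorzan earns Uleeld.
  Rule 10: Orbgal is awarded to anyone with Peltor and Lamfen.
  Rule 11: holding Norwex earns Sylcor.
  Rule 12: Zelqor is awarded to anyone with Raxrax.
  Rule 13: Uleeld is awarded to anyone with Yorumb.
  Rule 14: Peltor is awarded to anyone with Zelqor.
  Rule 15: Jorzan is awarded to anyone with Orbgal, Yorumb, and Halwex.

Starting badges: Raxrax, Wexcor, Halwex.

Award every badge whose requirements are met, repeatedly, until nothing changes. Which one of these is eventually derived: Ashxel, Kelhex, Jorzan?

With Raxrax, Zelqor is earned (Rule 12).
With Zelqor, Peltor is earned (Rule 14).
With Zelqor and Raxrax, Dorxan is earned (Rule 7).
With Raxrax and Dorxan, Norwex is earned (Rule 4).
With Raxrax and Norwex, Yorumb is earned (Rule 8).
With Yorumb, Uleeld is earned (Rule 13).
With Peltor and Uleeld, Ashxel is earned (Rule 2).
No rule produces Kelhex, and it is not given. Jorzan would need Orbgal, Yorumb, and Halwex (Rule 15), but Orbgal is never earned.

Ashxel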